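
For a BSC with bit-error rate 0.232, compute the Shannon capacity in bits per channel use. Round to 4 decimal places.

0.2185 bits

Binary symmetric channel: C = 1 − h₂(ε) where h₂ is the binary entropy function.
h₂(0.232) = −0.232·log₂0.232 − 0.768·log₂0.768 = 0.7815.
C = 1 − 0.7815 = 0.2185 bits per channel use.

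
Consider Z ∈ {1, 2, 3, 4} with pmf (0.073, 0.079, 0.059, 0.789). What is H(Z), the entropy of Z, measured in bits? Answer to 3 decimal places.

1.076 bits

H(Z) = −Σ p·log₂ p.
  −(0.073)·log₂(0.073) = 0.2756
  −(0.079)·log₂(0.079) = 0.2893
  −(0.059)·log₂(0.059) = 0.2409
  −(0.789)·log₂(0.789) = 0.2698
Sum: 0.2756 + 0.2893 + 0.2409 + 0.2698 = 1.076 bits.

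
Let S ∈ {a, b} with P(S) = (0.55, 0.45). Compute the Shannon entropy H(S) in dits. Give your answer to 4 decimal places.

0.2989 dits

H(S) = −Σ p·log₁₀ p.
  −(0.55)·log₁₀(0.55) = 0.14280
  −(0.45)·log₁₀(0.45) = 0.15605
Sum: 0.14280 + 0.15605 = 0.2989 dits.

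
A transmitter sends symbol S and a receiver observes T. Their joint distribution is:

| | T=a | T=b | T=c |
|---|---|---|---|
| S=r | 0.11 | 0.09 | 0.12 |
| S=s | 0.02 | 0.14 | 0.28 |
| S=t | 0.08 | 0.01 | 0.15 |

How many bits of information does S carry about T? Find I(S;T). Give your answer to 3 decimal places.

Marginals: p(S) = (0.3200, 0.4400, 0.2400), p(T) = (0.2100, 0.2400, 0.5500).
I(S;T) = H(S) + H(T) − H(S,T).
H(S) = 1.5413, H(T) = 1.4413, H(S,T) = 2.8227.
I(S;T) = 1.5413 + 1.4413 − 2.8227 = 0.160 bits.

0.160 bits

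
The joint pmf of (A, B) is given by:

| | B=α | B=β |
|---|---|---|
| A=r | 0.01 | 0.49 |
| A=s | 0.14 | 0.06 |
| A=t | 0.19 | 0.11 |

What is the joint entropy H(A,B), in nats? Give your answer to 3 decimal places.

1.398 nats

H(A,B) = −Σ p(x,y)·ln p(x,y) over all 6 cells.
  cell (r,α): −0.01·ln0.01 = 0.0461
  cell (r,β): −0.49·ln0.49 = 0.3495
  cell (s,α): −0.14·ln0.14 = 0.2753
  cell (s,β): −0.06·ln0.06 = 0.1688
  cell (t,α): −0.19·ln0.19 = 0.3155
  cell (t,β): −0.11·ln0.11 = 0.2428
Sum = 1.398 nats.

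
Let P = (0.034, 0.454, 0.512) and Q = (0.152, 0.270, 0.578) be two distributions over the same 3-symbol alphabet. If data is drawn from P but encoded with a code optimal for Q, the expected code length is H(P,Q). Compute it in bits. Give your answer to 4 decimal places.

1.3549 bits

H(P,Q) = −Σ p·log₂ q.
  −0.034·log₂(0.152) = 0.09241
  −0.454·log₂(0.270) = 0.85759
  −0.512·log₂(0.578) = 0.40492
H(P,Q) = 1.3549 bits.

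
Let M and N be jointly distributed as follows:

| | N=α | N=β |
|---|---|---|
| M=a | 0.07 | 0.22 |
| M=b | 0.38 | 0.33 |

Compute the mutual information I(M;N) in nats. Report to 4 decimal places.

Marginals: p(M) = (0.2900, 0.7100), p(N) = (0.4500, 0.5500).
I(M;N) = Σ p(x,y)·ln[p(x,y)/(p(x)p(y))].
  (a,α): 0.07·ln(0.5364) = -0.04360
  (a,β): 0.22·ln(1.3793) = 0.07075
  (b,α): 0.38·ln(1.1894) = 0.06590
  (b,β): 0.33·ln(0.8451) = -0.05555
Sum = 0.0375 nats.

0.0375 nats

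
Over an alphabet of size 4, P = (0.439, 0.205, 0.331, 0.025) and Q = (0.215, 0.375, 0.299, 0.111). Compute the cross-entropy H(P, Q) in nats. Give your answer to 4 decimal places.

1.3304 nats

H(P,Q) = −Σ p·ln q.
  −0.439·ln(0.215) = 0.67479
  −0.205·ln(0.375) = 0.20107
  −0.331·ln(0.299) = 0.39962
  −0.025·ln(0.111) = 0.05496
H(P,Q) = 1.3304 nats.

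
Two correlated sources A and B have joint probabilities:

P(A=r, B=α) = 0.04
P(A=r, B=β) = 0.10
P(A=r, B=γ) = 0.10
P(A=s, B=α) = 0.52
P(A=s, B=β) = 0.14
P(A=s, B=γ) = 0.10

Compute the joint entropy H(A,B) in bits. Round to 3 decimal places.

H(A,B) = −Σ p(x,y)·log₂ p(x,y) over all 6 cells.
  cell (r,α): −0.04·log₂0.04 = 0.1858
  cell (r,β): −0.10·log₂0.10 = 0.3322
  cell (r,γ): −0.10·log₂0.10 = 0.3322
  cell (s,α): −0.52·log₂0.52 = 0.4906
  cell (s,β): −0.14·log₂0.14 = 0.3971
  cell (s,γ): −0.10·log₂0.10 = 0.3322
Sum = 2.070 bits.

2.070 bits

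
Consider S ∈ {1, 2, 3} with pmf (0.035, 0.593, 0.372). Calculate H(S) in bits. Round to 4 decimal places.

H(S) = −Σ p·log₂ p.
  −(0.035)·log₂(0.035) = 0.16928
  −(0.593)·log₂(0.593) = 0.44706
  −(0.372)·log₂(0.372) = 0.53070
Sum: 0.16928 + 0.44706 + 0.53070 = 1.1470 bits.

1.1470 bits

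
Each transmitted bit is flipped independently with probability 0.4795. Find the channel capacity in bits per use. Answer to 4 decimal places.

0.0012 bits

Binary symmetric channel: C = 1 − h₂(ε) where h₂ is the binary entropy function.
h₂(0.4795) = −0.4795·log₂0.4795 − 0.5205·log₂0.5205 = 0.9988.
C = 1 − 0.9988 = 0.0012 bits per channel use.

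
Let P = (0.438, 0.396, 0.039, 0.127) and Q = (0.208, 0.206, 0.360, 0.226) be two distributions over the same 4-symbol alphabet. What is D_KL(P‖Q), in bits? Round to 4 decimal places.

D(P‖Q) = Σ p·log₂(p/q).
  0.438·log₂(0.438/0.208) = 0.47056
  0.396·log₂(0.396/0.206) = 0.37337
  0.039·log₂(0.039/0.360) = -0.12505
  0.127·log₂(0.127/0.226) = -0.10560
D(P‖Q) = 0.6133 bits.

0.6133 bits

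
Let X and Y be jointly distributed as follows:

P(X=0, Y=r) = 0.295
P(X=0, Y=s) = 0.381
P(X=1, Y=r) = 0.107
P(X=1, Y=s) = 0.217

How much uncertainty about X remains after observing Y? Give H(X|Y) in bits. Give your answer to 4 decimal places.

Chain rule: H(X|Y) = H(X,Y) − H(Y).
Marginals: p(X) = (0.6760, 0.3240), p(Y) = (0.4020, 0.5980).
H(X,Y) = 1.8733 bits; H(Y) = 0.9721 bits.
H(X|Y) = 1.8733 − 0.9721 = 0.9012 bits.

0.9012 bits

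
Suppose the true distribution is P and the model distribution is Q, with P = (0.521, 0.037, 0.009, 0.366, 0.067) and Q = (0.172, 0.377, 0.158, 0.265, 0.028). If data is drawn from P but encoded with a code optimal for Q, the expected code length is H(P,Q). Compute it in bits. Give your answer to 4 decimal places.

2.4460 bits

H(P,Q) = −Σ p·log₂ q.
  −0.521·log₂(0.172) = 1.32309
  −0.037·log₂(0.377) = 0.05207
  −0.009·log₂(0.158) = 0.02396
  −0.366·log₂(0.265) = 0.70123
  −0.067·log₂(0.028) = 0.34561
H(P,Q) = 2.4460 bits.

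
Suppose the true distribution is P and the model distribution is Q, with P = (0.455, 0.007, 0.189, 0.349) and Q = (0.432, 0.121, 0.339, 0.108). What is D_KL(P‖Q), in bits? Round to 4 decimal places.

D(P‖Q) = Σ p·log₂(p/q).
  0.455·log₂(0.455/0.432) = 0.03405
  0.007·log₂(0.007/0.121) = -0.02878
  0.189·log₂(0.189/0.339) = -0.15931
  0.349·log₂(0.349/0.108) = 0.59058
D(P‖Q) = 0.4365 bits.

0.4365 bits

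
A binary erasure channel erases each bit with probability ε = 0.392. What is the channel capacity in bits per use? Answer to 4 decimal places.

0.6080 bits

Binary erasure channel: capacity C = 1 − ε.
C = 1 − 0.392 = 0.6080 bits per channel use.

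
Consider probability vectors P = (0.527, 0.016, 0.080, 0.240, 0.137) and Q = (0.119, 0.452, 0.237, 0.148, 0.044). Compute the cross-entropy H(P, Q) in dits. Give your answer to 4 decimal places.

0.9277 dits

H(P,Q) = −Σ p·log₁₀ q.
  −0.527·log₁₀(0.119) = 0.48719
  −0.016·log₁₀(0.452) = 0.00552
  −0.080·log₁₀(0.237) = 0.05002
  −0.240·log₁₀(0.148) = 0.19914
  −0.137·log₁₀(0.044) = 0.18585
H(P,Q) = 0.9277 dits.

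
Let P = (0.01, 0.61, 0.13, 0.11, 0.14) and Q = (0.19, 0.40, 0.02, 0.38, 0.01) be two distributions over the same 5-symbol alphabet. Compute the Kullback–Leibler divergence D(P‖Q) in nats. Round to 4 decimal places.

D(P‖Q) = Σ p·ln(p/q).
  0.01·ln(0.01/0.19) = -0.02944
  0.61·ln(0.61/0.40) = 0.25742
  0.13·ln(0.13/0.02) = 0.24333
  0.11·ln(0.11/0.38) = -0.13637
  0.14·ln(0.14/0.01) = 0.36947
D(P‖Q) = 0.7044 nats.

0.7044 nats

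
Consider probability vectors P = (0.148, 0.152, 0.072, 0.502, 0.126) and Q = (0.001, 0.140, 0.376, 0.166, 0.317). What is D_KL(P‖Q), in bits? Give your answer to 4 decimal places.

1.5471 bits

D(P‖Q) = Σ p·log₂(p/q).
  0.148·log₂(0.148/0.001) = 1.06700
  0.152·log₂(0.152/0.140) = 0.01803
  0.072·log₂(0.072/0.376) = -0.17170
  0.502·log₂(0.502/0.166) = 0.80145
  0.126·log₂(0.126/0.317) = -0.16771
D(P‖Q) = 1.5471 bits.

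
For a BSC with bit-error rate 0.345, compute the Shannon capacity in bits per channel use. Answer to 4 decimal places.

0.0705 bits

Binary symmetric channel: C = 1 − h₂(ε) where h₂ is the binary entropy function.
h₂(0.345) = −0.345·log₂0.345 − 0.655·log₂0.655 = 0.9295.
C = 1 − 0.9295 = 0.0705 bits per channel use.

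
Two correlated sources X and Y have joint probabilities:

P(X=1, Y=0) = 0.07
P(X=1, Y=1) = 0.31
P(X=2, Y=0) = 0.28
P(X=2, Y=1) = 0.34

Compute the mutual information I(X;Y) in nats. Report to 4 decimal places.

0.0391 nats

Marginals: p(X) = (0.3800, 0.6200), p(Y) = (0.3500, 0.6500).
I(X;Y) = H(X) + H(Y) − H(X,Y).
H(X) = 0.6641, H(Y) = 0.6474, H(X,Y) = 1.2724.
I(X;Y) = 0.6641 + 0.6474 − 1.2724 = 0.0391 nats.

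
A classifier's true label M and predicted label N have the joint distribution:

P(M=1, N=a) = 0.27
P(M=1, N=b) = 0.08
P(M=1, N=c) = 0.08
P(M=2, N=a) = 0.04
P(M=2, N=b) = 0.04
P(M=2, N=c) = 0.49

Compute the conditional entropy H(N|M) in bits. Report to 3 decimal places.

0.983 bits

Chain rule: H(N|M) = H(M,N) − H(M).
Marginals: p(M) = (0.4300, 0.5700), p(N) = (0.3100, 0.1200, 0.5700).
H(M,N) = 1.9688 bits; H(M) = 0.9858 bits.
H(N|M) = 1.9688 − 0.9858 = 0.983 bits.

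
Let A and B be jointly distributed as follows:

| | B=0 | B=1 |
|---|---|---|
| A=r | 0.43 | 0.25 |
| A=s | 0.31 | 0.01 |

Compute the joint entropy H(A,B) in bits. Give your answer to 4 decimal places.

H(A,B) = −Σ p(x,y)·log₂ p(x,y) over all 4 cells.
  cell (r,0): −0.43·log₂0.43 = 0.52356
  cell (r,1): −0.25·log₂0.25 = 0.50000
  cell (s,0): −0.31·log₂0.31 = 0.52379
  cell (s,1): −0.01·log₂0.01 = 0.06644
Sum = 1.6138 bits.

1.6138 bits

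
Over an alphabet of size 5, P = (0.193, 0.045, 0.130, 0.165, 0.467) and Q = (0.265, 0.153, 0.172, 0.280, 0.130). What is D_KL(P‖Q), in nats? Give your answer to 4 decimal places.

D(P‖Q) = Σ p·ln(p/q).
  0.193·ln(0.193/0.265) = -0.06119
  0.045·ln(0.045/0.153) = -0.05507
  0.130·ln(0.130/0.172) = -0.03639
  0.165·ln(0.165/0.280) = -0.08726
  0.467·ln(0.467/0.130) = 0.59720
D(P‖Q) = 0.3573 nats.

0.3573 nats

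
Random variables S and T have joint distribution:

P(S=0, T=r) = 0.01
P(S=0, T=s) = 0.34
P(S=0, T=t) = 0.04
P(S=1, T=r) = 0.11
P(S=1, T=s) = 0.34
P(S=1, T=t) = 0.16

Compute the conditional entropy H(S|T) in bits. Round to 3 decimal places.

Chain rule: H(S|T) = H(S,T) − H(T).
Marginals: p(S) = (0.3900, 0.6100), p(T) = (0.1200, 0.6800, 0.2000).
H(S,T) = 2.0838 bits; H(T) = 1.2098 bits.
H(S|T) = 2.0838 − 1.2098 = 0.874 bits.

0.874 bits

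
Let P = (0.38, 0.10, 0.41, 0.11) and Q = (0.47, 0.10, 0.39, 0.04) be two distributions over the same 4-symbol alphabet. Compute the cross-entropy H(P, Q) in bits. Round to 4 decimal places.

1.8139 bits

H(P,Q) = −Σ p·log₂ q.
  −0.38·log₂(0.47) = 0.41392
  −0.10·log₂(0.10) = 0.33219
  −0.41·log₂(0.39) = 0.55697
  −0.11·log₂(0.04) = 0.51082
H(P,Q) = 1.8139 bits.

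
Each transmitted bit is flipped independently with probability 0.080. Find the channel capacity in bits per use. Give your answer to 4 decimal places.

0.5978 bits

Binary symmetric channel: C = 1 − h₂(ε) where h₂ is the binary entropy function.
h₂(0.080) = −0.080·log₂0.080 − 0.920·log₂0.920 = 0.4022.
C = 1 − 0.4022 = 0.5978 bits per channel use.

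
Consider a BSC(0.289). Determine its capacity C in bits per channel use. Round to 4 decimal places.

0.1326 bits

Binary symmetric channel: C = 1 − h₂(ε) where h₂ is the binary entropy function.
h₂(0.289) = −0.289·log₂0.289 − 0.711·log₂0.711 = 0.8674.
C = 1 − 0.8674 = 0.1326 bits per channel use.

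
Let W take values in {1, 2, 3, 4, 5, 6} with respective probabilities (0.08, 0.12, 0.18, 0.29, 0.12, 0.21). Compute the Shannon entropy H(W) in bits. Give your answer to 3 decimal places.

2.462 bits

H(W) = −Σ p·log₂ p.
  −(0.08)·log₂(0.08) = 0.2915
  −(0.12)·log₂(0.12) = 0.3671
  −(0.18)·log₂(0.18) = 0.4453
  −(0.29)·log₂(0.29) = 0.5179
  −(0.12)·log₂(0.12) = 0.3671
  −(0.21)·log₂(0.21) = 0.4728
Sum: 0.2915 + 0.3671 + 0.4453 + 0.5179 + 0.3671 + 0.4728 = 2.462 bits.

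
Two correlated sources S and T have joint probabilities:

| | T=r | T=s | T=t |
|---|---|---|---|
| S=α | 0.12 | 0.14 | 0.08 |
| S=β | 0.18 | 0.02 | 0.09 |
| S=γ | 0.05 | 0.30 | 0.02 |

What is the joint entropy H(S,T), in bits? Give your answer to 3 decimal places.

2.777 bits

H(S,T) = −Σ p(x,y)·log₂ p(x,y) over all 9 cells.
  cell (α,r): −0.12·log₂0.12 = 0.3671
  cell (α,s): −0.14·log₂0.14 = 0.3971
  cell (α,t): −0.08·log₂0.08 = 0.2915
  cell (β,r): −0.18·log₂0.18 = 0.4453
  cell (β,s): −0.02·log₂0.02 = 0.1129
  cell (β,t): −0.09·log₂0.09 = 0.3127
  cell (γ,r): −0.05·log₂0.05 = 0.2161
  cell (γ,s): −0.30·log₂0.30 = 0.5211
  cell (γ,t): −0.02·log₂0.02 = 0.1129
Sum = 2.777 bits.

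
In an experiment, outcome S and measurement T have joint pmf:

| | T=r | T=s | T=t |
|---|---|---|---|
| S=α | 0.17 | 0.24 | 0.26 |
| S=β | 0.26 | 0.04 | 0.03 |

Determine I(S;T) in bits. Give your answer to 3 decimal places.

Marginals: p(S) = (0.6700, 0.3300), p(T) = (0.4300, 0.2800, 0.2900).
I(S;T) = H(S) + H(T) − H(S,T).
H(S) = 0.9149, H(T) = 1.5557, H(S,T) = 2.2768.
I(S;T) = 0.9149 + 1.5557 − 2.2768 = 0.194 bits.

0.194 bits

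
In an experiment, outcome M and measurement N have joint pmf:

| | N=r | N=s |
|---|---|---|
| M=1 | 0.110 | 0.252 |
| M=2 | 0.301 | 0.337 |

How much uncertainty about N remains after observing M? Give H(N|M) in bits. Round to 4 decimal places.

0.9573 bits

Chain rule: H(N|M) = H(M,N) − H(M).
Marginals: p(M) = (0.3620, 0.6380), p(N) = (0.4110, 0.5890).
H(M,N) = 1.9016 bits; H(M) = 0.9443 bits.
H(N|M) = 1.9016 − 0.9443 = 0.9573 bits.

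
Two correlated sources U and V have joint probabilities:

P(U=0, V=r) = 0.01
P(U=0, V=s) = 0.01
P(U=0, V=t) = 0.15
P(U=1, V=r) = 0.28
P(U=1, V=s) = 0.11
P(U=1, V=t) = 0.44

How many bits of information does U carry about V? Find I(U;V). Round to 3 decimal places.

Marginals: p(U) = (0.1700, 0.8300), p(V) = (0.2900, 0.1200, 0.5900).
I(U;V) = Σ p(x,y)·log₂[p(x,y)/(p(x)p(y))].
  (0,r): 0.01·log₂(0.2028) = -0.0230
  (0,s): 0.01·log₂(0.4902) = -0.0103
  (0,t): 0.15·log₂(1.4955) = 0.0871
  (1,r): 0.28·log₂(1.1633) = 0.0611
  (1,s): 0.11·log₂(1.1044) = 0.0158
  (1,t): 0.44·log₂(0.8985) = -0.0679
Sum = 0.063 bits.

0.063 bits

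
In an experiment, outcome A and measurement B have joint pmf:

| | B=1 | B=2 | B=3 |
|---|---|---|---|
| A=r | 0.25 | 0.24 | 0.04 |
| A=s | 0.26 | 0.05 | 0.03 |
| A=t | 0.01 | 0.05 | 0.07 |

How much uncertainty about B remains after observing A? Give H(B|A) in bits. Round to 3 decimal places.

1.207 bits

Marginals: p(A) = (0.5300, 0.3400, 0.1300), p(B) = (0.5200, 0.3400, 0.1400).
H(B|A) = Σ p(A) · H(B|A=·).
  A=r: p=0.5300, H(B|A=r) = 1.3103
  A=s: p=0.3400, H(B|A=s) = 1.0117
  A=t: p=0.1300, H(B|A=t) = 1.2957
Weighted sum = 1.207 bits.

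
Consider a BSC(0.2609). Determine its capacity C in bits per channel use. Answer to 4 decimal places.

0.1719 bits

Binary symmetric channel: C = 1 − h₂(ε) where h₂ is the binary entropy function.
h₂(0.2609) = −0.2609·log₂0.2609 − 0.7391·log₂0.7391 = 0.8281.
C = 1 − 0.8281 = 0.1719 bits per channel use.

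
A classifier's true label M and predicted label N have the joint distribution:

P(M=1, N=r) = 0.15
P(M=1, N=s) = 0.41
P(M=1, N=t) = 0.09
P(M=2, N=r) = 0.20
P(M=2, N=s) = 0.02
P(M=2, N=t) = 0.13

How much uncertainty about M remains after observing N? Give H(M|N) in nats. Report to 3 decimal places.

Marginals: p(M) = (0.6500, 0.3500), p(N) = (0.3500, 0.4300, 0.2200).
H(M|N) = Σ p(N) · H(M|N=·).
  N=r: p=0.3500, H(M|N=r) = 0.6829
  N=s: p=0.4300, H(M|N=s) = 0.1881
  N=t: p=0.2200, H(M|N=t) = 0.6765
Weighted sum = 0.469 nats.

0.469 nats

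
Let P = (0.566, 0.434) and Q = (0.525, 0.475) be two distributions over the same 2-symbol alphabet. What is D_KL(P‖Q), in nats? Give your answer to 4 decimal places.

D(P‖Q) = Σ p·ln(p/q).
  0.566·ln(0.566/0.525) = 0.04256
  0.434·ln(0.434/0.475) = -0.03918
D(P‖Q) = 0.0034 nats.

0.0034 nats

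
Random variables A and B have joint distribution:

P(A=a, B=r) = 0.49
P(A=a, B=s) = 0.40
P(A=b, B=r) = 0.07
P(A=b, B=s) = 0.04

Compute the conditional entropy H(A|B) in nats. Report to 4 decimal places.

0.3450 nats

Marginals: p(A) = (0.8900, 0.1100), p(B) = (0.5600, 0.4400).
H(A|B) = Σ p(B) · H(A|B=·).
  B=r: p=0.5600, H(A|B=r) = 0.3768
  B=s: p=0.4400, H(A|B=s) = 0.3046
Weighted sum = 0.3450 nats.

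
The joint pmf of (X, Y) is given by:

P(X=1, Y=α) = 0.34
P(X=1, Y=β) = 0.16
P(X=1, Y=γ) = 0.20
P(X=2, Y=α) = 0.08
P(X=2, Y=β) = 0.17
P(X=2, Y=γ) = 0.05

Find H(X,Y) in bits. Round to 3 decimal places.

H(X,Y) = −Σ p(x,y)·log₂ p(x,y) over all 6 cells.
  cell (1,α): −0.34·log₂0.34 = 0.5292
  cell (1,β): −0.16·log₂0.16 = 0.4230
  cell (1,γ): −0.20·log₂0.20 = 0.4644
  cell (2,α): −0.08·log₂0.08 = 0.2915
  cell (2,β): −0.17·log₂0.17 = 0.4346
  cell (2,γ): −0.05·log₂0.05 = 0.2161
Sum = 2.359 bits.

2.359 bits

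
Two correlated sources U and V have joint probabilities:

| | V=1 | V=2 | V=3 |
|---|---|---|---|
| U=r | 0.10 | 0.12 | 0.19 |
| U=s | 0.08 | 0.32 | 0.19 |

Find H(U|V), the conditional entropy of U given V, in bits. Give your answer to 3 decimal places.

Marginals: p(U) = (0.4100, 0.5900), p(V) = (0.1800, 0.4400, 0.3800).
H(U|V) = Σ p(V) · H(U|V=·).
  V=1: p=0.1800, H(U|V=1) = 0.9911
  V=2: p=0.4400, H(U|V=2) = 0.8454
  V=3: p=0.3800, H(U|V=3) = 1.0000
Weighted sum = 0.930 bits.

0.930 bits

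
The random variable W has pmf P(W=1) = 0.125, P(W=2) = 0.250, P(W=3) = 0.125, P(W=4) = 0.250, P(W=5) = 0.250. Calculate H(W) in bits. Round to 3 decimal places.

2.250 bits

H(W) = −Σ p·log₂ p.
  −(0.125)·log₂(0.125) = 0.3750
  −(0.250)·log₂(0.250) = 0.5000
  −(0.125)·log₂(0.125) = 0.3750
  −(0.250)·log₂(0.250) = 0.5000
  −(0.250)·log₂(0.250) = 0.5000
Sum: 0.3750 + 0.5000 + 0.3750 + 0.5000 + 0.5000 = 2.250 bits.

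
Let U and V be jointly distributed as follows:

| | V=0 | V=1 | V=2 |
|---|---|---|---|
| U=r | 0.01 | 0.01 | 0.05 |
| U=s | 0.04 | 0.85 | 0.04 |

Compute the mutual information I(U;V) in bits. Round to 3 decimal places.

0.162 bits

Marginals: p(U) = (0.0700, 0.9300), p(V) = (0.0500, 0.8600, 0.0900).
I(U;V) = Σ p(x,y)·log₂[p(x,y)/(p(x)p(y))].
  (r,0): 0.01·log₂(2.8571) = 0.0151
  (r,1): 0.01·log₂(0.1661) = -0.0259
  (r,2): 0.05·log₂(7.9365) = 0.1494
  (s,0): 0.04·log₂(0.8602) = -0.0087
  (s,1): 0.85·log₂(1.0628) = 0.0747
  (s,2): 0.04·log₂(0.4779) = -0.0426
Sum = 0.162 bits.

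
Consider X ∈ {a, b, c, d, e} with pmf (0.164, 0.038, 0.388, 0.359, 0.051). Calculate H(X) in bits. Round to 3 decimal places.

H(X) = −Σ p·log₂ p.
  −(0.164)·log₂(0.164) = 0.4278
  −(0.038)·log₂(0.038) = 0.1793
  −(0.388)·log₂(0.388) = 0.5300
  −(0.359)·log₂(0.359) = 0.5306
  −(0.051)·log₂(0.051) = 0.2190
Sum: 0.4278 + 0.1793 + 0.5300 + 0.5306 + 0.2190 = 1.887 bits.

1.887 bits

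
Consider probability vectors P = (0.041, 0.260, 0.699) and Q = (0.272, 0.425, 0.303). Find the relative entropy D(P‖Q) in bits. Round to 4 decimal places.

D(P‖Q) = Σ p·log₂(p/q).
  0.041·log₂(0.041/0.272) = -0.11193
  0.260·log₂(0.260/0.425) = -0.18433
  0.699·log₂(0.699/0.303) = 0.84298
D(P‖Q) = 0.5467 bits.

0.5467 bits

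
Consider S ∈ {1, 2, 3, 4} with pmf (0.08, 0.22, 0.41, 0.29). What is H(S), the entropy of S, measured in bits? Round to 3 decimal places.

1.817 bits

H(S) = −Σ p·log₂ p.
  −(0.08)·log₂(0.08) = 0.2915
  −(0.22)·log₂(0.22) = 0.4806
  −(0.41)·log₂(0.41) = 0.5274
  −(0.29)·log₂(0.29) = 0.5179
Sum: 0.2915 + 0.4806 + 0.5274 + 0.5179 = 1.817 bits.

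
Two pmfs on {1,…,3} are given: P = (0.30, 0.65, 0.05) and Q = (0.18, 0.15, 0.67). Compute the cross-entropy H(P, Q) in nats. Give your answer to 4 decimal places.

1.7676 nats

H(P,Q) = −Σ p·ln q.
  −0.30·ln(0.18) = 0.51444
  −0.65·ln(0.15) = 1.23313
  −0.05·ln(0.67) = 0.02002
H(P,Q) = 1.7676 nats.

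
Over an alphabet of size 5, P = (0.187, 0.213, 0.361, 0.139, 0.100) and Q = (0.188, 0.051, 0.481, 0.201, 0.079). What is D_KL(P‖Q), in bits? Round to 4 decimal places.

0.2484 bits

D(P‖Q) = Σ p·log₂(p/q).
  0.187·log₂(0.187/0.188) = -0.00144
  0.213·log₂(0.213/0.051) = 0.43927
  0.361·log₂(0.361/0.481) = -0.14947
  0.139·log₂(0.139/0.201) = -0.07396
  0.100·log₂(0.100/0.079) = 0.03401
D(P‖Q) = 0.2484 bits.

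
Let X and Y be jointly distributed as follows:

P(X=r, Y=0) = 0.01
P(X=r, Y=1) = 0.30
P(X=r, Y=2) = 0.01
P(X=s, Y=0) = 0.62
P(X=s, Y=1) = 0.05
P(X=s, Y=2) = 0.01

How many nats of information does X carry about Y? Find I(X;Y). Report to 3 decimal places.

0.418 nats

Marginals: p(X) = (0.3200, 0.6800), p(Y) = (0.6300, 0.3500, 0.0200).
I(X;Y) = Σ p(x,y)·ln[p(x,y)/(p(x)p(y))].
  (r,0): 0.01·ln(0.0496) = -0.0300
  (r,1): 0.30·ln(2.6786) = 0.2956
  (r,2): 0.01·ln(1.5625) = 0.0045
  (s,0): 0.62·ln(1.4472) = 0.2292
  (s,1): 0.05·ln(0.2101) = -0.0780
  (s,2): 0.01·ln(0.7353) = -0.0031
Sum = 0.418 nats.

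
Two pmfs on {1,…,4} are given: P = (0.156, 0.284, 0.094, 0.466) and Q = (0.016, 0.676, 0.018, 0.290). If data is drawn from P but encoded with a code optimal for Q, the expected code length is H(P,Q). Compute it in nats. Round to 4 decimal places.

1.7108 nats

H(P,Q) = −Σ p·ln q.
  −0.156·ln(0.016) = 0.64509
  −0.284·ln(0.676) = 0.11120
  −0.094·ln(0.018) = 0.37763
  −0.466·ln(0.290) = 0.57685
H(P,Q) = 1.7108 nats.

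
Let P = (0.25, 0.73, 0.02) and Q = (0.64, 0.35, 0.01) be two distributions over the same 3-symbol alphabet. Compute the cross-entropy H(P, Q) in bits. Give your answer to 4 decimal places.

1.3995 bits

H(P,Q) = −Σ p·log₂ q.
  −0.25·log₂(0.64) = 0.16096
  −0.73·log₂(0.35) = 1.10564
  −0.02·log₂(0.01) = 0.13288
H(P,Q) = 1.3995 bits.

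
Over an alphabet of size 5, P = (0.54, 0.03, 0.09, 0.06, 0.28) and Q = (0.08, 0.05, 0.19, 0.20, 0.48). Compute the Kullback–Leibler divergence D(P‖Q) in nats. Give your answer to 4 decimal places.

D(P‖Q) = Σ p·ln(p/q).
  0.54·ln(0.54/0.08) = 1.03115
  0.03·ln(0.03/0.05) = -0.01532
  0.09·ln(0.09/0.19) = -0.06725
  0.06·ln(0.06/0.20) = -0.07224
  0.28·ln(0.28/0.48) = -0.15092
D(P‖Q) = 0.7254 nats.

0.7254 nats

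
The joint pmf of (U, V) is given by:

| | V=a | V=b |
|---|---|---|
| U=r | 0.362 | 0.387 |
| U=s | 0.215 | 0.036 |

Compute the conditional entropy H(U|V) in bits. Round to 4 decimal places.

Marginals: p(U) = (0.7490, 0.2510), p(V) = (0.5770, 0.4230).
H(U|V) = Σ p(V) · H(U|V=·).
  V=a: p=0.5770, H(U|V=a) = 0.9527
  V=b: p=0.4230, H(U|V=b) = 0.4199
Weighted sum = 0.7273 bits.

0.7273 bits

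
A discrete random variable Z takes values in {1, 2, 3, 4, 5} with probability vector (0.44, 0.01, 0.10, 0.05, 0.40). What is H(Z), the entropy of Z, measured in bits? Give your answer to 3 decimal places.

H(Z) = −Σ p·log₂ p.
  −(0.44)·log₂(0.44) = 0.5211
  −(0.01)·log₂(0.01) = 0.0664
  −(0.10)·log₂(0.10) = 0.3322
  −(0.05)·log₂(0.05) = 0.2161
  −(0.40)·log₂(0.40) = 0.5288
Sum: 0.5211 + 0.0664 + 0.3322 + 0.2161 + 0.5288 = 1.665 bits.

1.665 bits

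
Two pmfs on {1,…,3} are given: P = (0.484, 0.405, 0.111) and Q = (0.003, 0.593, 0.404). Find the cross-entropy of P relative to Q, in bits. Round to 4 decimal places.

4.5068 bits

H(P,Q) = −Σ p·log₂ q.
  −0.484·log₂(0.003) = 4.05632
  −0.405·log₂(0.593) = 0.30533
  −0.111·log₂(0.404) = 0.14514
H(P,Q) = 4.5068 bits.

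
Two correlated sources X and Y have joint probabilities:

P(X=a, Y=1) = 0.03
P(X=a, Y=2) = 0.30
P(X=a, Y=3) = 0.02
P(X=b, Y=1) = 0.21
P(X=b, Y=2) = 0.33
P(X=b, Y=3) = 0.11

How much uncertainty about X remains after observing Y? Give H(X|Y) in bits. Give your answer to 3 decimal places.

Chain rule: H(X|Y) = H(X,Y) − H(Y).
Marginals: p(X) = (0.3500, 0.6500), p(Y) = (0.2400, 0.6300, 0.1300).
H(X,Y) = 2.1367 bits; H(Y) = 1.2967 bits.
H(X|Y) = 2.1367 − 1.2967 = 0.840 bits.

0.840 bits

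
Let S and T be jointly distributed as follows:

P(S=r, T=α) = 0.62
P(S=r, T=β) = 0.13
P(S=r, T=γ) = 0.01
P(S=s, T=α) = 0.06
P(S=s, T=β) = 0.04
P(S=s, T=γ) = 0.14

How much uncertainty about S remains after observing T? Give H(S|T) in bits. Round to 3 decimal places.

0.480 bits

Chain rule: H(S|T) = H(S,T) − H(T).
Marginals: p(S) = (0.7600, 0.2400), p(T) = (0.6800, 0.1700, 0.1500).
H(S,T) = 1.7031 bits; H(T) = 1.2235 bits.
H(S|T) = 1.7031 − 1.2235 = 0.480 bits.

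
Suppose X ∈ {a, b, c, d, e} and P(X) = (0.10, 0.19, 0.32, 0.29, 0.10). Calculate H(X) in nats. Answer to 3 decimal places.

H(X) = −Σ p·ln p.
  −(0.10)·ln(0.10) = 0.2303
  −(0.19)·ln(0.19) = 0.3155
  −(0.32)·ln(0.32) = 0.3646
  −(0.29)·ln(0.29) = 0.3590
  −(0.10)·ln(0.10) = 0.2303
Sum: 0.2303 + 0.3155 + 0.3646 + 0.3590 + 0.2303 = 1.500 nats.

1.500 nats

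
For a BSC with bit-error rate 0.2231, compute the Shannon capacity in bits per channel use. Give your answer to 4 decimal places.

Binary symmetric channel: C = 1 − h₂(ε) where h₂ is the binary entropy function.
h₂(0.2231) = −0.2231·log₂0.2231 − 0.7769·log₂0.7769 = 0.7658.
C = 1 − 0.7658 = 0.2342 bits per channel use.

0.2342 bits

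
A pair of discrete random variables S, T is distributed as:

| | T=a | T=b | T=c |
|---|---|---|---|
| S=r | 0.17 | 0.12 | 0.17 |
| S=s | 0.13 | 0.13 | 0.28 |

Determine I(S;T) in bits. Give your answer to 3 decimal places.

Marginals: p(S) = (0.4600, 0.5400), p(T) = (0.3000, 0.2500, 0.4500).
I(S;T) = Σ p(x,y)·log₂[p(x,y)/(p(x)p(y))].
  (r,a): 0.17·log₂(1.2319) = 0.0511
  (r,b): 0.12·log₂(1.0435) = 0.0074
  (r,c): 0.17·log₂(0.8213) = -0.0483
  (s,a): 0.13·log₂(0.8025) = -0.0413
  (s,b): 0.13·log₂(0.9630) = -0.0071
  (s,c): 0.28·log₂(1.1523) = 0.0573
Sum = 0.019 bits.

0.019 bits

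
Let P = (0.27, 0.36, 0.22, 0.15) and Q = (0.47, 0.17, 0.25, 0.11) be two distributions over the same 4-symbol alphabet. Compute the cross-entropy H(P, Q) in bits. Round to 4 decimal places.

H(P,Q) = −Σ p·log₂ q.
  −0.27·log₂(0.47) = 0.29410
  −0.36·log₂(0.17) = 0.92030
  −0.22·log₂(0.25) = 0.44000
  −0.15·log₂(0.11) = 0.47766
H(P,Q) = 2.1321 bits.

2.1321 bits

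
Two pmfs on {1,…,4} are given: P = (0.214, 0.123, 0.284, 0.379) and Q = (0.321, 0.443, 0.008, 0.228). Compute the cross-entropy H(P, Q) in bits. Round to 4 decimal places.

3.2820 bits

H(P,Q) = −Σ p·log₂ q.
  −0.214·log₂(0.321) = 0.35082
  −0.123·log₂(0.443) = 0.14448
  −0.284·log₂(0.008) = 1.97828
  −0.379·log₂(0.228) = 0.80837
H(P,Q) = 3.2820 bits.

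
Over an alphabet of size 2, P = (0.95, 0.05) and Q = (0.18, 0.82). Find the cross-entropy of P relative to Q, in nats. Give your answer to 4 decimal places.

1.6390 nats

H(P,Q) = −Σ p·ln q.
  −0.95·ln(0.18) = 1.62906
  −0.05·ln(0.82) = 0.00992
H(P,Q) = 1.6390 nats.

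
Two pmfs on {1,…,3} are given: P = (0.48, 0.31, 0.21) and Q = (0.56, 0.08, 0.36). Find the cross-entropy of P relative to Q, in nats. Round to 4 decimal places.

H(P,Q) = −Σ p·ln q.
  −0.48·ln(0.56) = 0.27831
  −0.31·ln(0.08) = 0.78298
  −0.21·ln(0.36) = 0.21455
H(P,Q) = 1.2758 nats.

1.2758 nats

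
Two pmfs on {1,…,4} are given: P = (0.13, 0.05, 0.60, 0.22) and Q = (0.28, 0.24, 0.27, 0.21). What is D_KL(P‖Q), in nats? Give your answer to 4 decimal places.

D(P‖Q) = Σ p·ln(p/q).
  0.13·ln(0.13/0.28) = -0.09974
  0.05·ln(0.05/0.24) = -0.07843
  0.60·ln(0.60/0.27) = 0.47910
  0.22·ln(0.22/0.21) = 0.01023
D(P‖Q) = 0.3112 nats.

0.3112 nats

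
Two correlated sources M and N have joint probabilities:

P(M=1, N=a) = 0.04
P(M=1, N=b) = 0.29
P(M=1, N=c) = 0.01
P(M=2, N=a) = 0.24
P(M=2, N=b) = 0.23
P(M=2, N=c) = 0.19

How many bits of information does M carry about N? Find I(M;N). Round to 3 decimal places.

Marginals: p(M) = (0.3400, 0.6600), p(N) = (0.2800, 0.5200, 0.2000).
I(M;N) = H(M) + H(N) − H(M,N).
H(M) = 0.9248, H(N) = 1.4692, H(M,N) = 2.2071.
I(M;N) = 0.9248 + 1.4692 − 2.2071 = 0.187 bits.

0.187 bits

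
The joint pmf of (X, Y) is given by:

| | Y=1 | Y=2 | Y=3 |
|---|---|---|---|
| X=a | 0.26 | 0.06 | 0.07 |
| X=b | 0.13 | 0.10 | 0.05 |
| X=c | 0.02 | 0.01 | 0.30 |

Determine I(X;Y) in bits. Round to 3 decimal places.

Marginals: p(X) = (0.3900, 0.2800, 0.3300), p(Y) = (0.4100, 0.1700, 0.4200).
I(X;Y) = Σ p(x,y)·log₂[p(x,y)/(p(x)p(y))].
  (a,1): 0.26·log₂(1.6260) = 0.1823
  (a,2): 0.06·log₂(0.9050) = -0.0086
  (a,3): 0.07·log₂(0.4274) = -0.0859
  (b,1): 0.13·log₂(1.1324) = 0.0233
  (b,2): 0.10·log₂(2.1008) = 0.1071
  (b,3): 0.05·log₂(0.4252) = -0.0617
  (c,1): 0.02·log₂(0.1478) = -0.0552
  (c,2): 0.01·log₂(0.1783) = -0.0249
  (c,3): 0.30·log₂(2.1645) = 0.3342
Sum = 0.411 bits.

0.411 bits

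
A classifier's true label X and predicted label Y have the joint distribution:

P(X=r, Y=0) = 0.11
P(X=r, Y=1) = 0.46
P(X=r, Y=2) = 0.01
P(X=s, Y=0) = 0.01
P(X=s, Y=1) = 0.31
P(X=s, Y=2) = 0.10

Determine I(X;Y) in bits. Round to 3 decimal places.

0.135 bits

Marginals: p(X) = (0.5800, 0.4200), p(Y) = (0.1200, 0.7700, 0.1100).
I(X;Y) = Σ p(x,y)·log₂[p(x,y)/(p(x)p(y))].
  (r,0): 0.11·log₂(1.5805) = 0.0726
  (r,1): 0.46·log₂(1.0300) = 0.0196
  (r,2): 0.01·log₂(0.1567) = -0.0267
  (s,0): 0.01·log₂(0.1984) = -0.0233
  (s,1): 0.31·log₂(0.9586) = -0.0189
  (s,2): 0.10·log₂(2.1645) = 0.1114
Sum = 0.135 bits.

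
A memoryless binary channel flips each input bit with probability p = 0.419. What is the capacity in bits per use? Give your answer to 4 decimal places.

0.0190 bits

Binary symmetric channel: C = 1 − h₂(ε) where h₂ is the binary entropy function.
h₂(0.419) = −0.419·log₂0.419 − 0.581·log₂0.581 = 0.9810.
C = 1 − 0.9810 = 0.0190 bits per channel use.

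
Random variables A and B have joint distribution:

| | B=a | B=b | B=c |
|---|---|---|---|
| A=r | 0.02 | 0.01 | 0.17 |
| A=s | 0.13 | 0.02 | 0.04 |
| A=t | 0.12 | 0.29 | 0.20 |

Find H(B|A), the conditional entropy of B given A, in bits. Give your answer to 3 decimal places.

1.290 bits

Chain rule: H(B|A) = H(A,B) − H(A).
Marginals: p(A) = (0.2000, 0.1900, 0.6100), p(B) = (0.2700, 0.3200, 0.4100).
H(A,B) = 2.6445 bits; H(A) = 1.3546 bits.
H(B|A) = 2.6445 − 1.3546 = 1.290 bits.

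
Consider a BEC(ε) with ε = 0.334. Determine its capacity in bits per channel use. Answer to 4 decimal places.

Binary erasure channel: capacity C = 1 − ε.
C = 1 − 0.334 = 0.6660 bits per channel use.

0.6660 bits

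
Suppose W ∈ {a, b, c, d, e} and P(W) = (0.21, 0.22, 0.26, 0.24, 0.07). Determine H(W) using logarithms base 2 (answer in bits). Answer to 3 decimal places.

2.221 bits

H(W) = −Σ p·log₂ p.
  −(0.21)·log₂(0.21) = 0.4728
  −(0.22)·log₂(0.22) = 0.4806
  −(0.26)·log₂(0.26) = 0.5053
  −(0.24)·log₂(0.24) = 0.4941
  −(0.07)·log₂(0.07) = 0.2686
Sum: 0.4728 + 0.4806 + 0.5053 + 0.4941 + 0.2686 = 2.221 bits.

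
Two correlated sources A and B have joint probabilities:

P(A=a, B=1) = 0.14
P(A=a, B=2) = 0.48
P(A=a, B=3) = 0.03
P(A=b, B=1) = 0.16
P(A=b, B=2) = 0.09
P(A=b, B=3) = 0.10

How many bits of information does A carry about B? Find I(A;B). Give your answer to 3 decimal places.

0.175 bits

Marginals: p(A) = (0.6500, 0.3500), p(B) = (0.3000, 0.5700, 0.1300).
I(A;B) = H(A) + H(B) − H(A,B).
H(A) = 0.9341, H(B) = 1.3660, H(A,B) = 2.1250.
I(A;B) = 0.9341 + 1.3660 − 2.1250 = 0.175 bits.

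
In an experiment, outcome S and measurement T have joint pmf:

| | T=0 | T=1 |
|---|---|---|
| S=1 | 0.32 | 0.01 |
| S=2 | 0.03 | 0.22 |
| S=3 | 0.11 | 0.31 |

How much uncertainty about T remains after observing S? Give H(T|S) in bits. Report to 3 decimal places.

Chain rule: H(T|S) = H(S,T) − H(S).
Marginals: p(S) = (0.3300, 0.2500, 0.4200), p(T) = (0.4600, 0.5400).
H(S,T) = 2.0989 bits; H(S) = 1.5535 bits.
H(T|S) = 2.0989 − 1.5535 = 0.545 bits.

0.545 bits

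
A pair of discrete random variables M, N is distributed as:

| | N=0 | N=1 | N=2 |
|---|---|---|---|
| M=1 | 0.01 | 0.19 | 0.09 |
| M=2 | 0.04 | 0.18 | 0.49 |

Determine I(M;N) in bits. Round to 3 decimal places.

Marginals: p(M) = (0.2900, 0.7100), p(N) = (0.0500, 0.3700, 0.5800).
I(M;N) = H(M) + H(N) − H(M,N).
H(M) = 0.8687, H(N) = 1.2026, H(M,N) = 1.9697.
I(M;N) = 0.8687 + 1.2026 − 1.9697 = 0.102 bits.

0.102 bits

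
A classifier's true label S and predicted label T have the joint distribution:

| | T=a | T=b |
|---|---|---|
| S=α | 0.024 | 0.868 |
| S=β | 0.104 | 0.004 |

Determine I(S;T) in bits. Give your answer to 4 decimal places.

0.3679 bits

Marginals: p(S) = (0.8920, 0.1080), p(T) = (0.1280, 0.8720).
I(S;T) = H(S) + H(T) − H(S,T).
H(S) = 0.4939, H(T) = 0.5519, H(S,T) = 0.6779.
I(S;T) = 0.4939 + 0.5519 − 0.6779 = 0.3679 bits.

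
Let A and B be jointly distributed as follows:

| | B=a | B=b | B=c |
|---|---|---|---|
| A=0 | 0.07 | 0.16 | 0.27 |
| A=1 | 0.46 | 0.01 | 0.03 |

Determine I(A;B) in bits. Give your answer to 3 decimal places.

Marginals: p(A) = (0.5000, 0.5000), p(B) = (0.5300, 0.1700, 0.3000).
I(A;B) = H(A) + H(B) − H(A,B).
H(A) = 1.0000, H(B) = 1.4411, H(A,B) = 1.9351.
I(A;B) = 1.0000 + 1.4411 − 1.9351 = 0.506 bits.

0.506 bits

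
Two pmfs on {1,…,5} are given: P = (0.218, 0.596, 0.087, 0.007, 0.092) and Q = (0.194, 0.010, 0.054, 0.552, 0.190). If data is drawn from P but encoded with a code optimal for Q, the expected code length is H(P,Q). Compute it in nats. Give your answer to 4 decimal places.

H(P,Q) = −Σ p·ln q.
  −0.218·ln(0.194) = 0.35750
  −0.596·ln(0.010) = 2.74468
  −0.087·ln(0.054) = 0.25393
  −0.007·ln(0.552) = 0.00416
  −0.092·ln(0.190) = 0.15279
H(P,Q) = 3.5131 nats.

3.5131 nats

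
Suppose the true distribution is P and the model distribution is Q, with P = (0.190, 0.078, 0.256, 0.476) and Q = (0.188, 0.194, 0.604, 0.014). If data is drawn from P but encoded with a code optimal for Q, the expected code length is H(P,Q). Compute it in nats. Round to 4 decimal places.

2.6064 nats

H(P,Q) = −Σ p·ln q.
  −0.190·ln(0.188) = 0.31755
  −0.078·ln(0.194) = 0.12791
  −0.256·ln(0.604) = 0.12907
  −0.476·ln(0.014) = 2.03190
H(P,Q) = 2.6064 nats.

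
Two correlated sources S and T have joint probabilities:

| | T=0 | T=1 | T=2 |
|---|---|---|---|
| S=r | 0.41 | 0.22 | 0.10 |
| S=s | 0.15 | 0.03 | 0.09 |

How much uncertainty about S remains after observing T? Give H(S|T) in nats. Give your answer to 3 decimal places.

0.549 nats

Chain rule: H(S|T) = H(S,T) − H(T).
Marginals: p(S) = (0.7300, 0.2700), p(T) = (0.5600, 0.2500, 0.1900).
H(S,T) = 1.5354 nats; H(T) = 0.9868 nats.
H(S|T) = 1.5354 − 0.9868 = 0.549 nats.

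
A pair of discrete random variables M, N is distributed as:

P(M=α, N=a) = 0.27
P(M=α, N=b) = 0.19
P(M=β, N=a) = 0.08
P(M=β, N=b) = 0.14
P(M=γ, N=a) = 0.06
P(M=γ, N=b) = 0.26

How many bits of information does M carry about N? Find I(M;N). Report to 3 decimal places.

0.096 bits

Marginals: p(M) = (0.4600, 0.2200, 0.3200), p(N) = (0.4100, 0.5900).
I(M;N) = H(M) + H(N) − H(M,N).
H(M) = 1.5219, H(N) = 0.9765, H(M,N) = 2.4027.
I(M;N) = 1.5219 + 0.9765 − 2.4027 = 0.096 bits.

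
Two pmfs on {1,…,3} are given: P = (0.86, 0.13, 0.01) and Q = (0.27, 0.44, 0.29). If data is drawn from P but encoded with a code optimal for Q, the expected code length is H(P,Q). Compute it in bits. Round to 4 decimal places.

H(P,Q) = −Σ p·log₂ q.
  −0.86·log₂(0.27) = 1.62451
  −0.13·log₂(0.44) = 0.15398
  −0.01·log₂(0.29) = 0.01786
H(P,Q) = 1.7963 bits.

1.7963 bits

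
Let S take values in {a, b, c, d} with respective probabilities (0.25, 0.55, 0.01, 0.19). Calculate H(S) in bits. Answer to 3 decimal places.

H(S) = −Σ p·log₂ p.
  −(0.25)·log₂(0.25) = 0.5000
  −(0.55)·log₂(0.55) = 0.4744
  −(0.01)·log₂(0.01) = 0.0664
  −(0.19)·log₂(0.19) = 0.4552
Sum: 0.5000 + 0.4744 + 0.0664 + 0.4552 = 1.496 bits.

1.496 bits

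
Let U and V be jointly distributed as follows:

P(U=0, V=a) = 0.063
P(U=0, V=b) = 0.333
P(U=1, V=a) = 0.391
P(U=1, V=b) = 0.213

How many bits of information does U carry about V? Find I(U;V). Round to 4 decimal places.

Marginals: p(U) = (0.3960, 0.6040), p(V) = (0.4540, 0.5460).
I(U;V) = Σ p(x,y)·log₂[p(x,y)/(p(x)p(y))].
  (0,a): 0.063·log₂(0.3504) = -0.09531
  (0,b): 0.333·log₂(1.5401) = 0.20748
  (1,a): 0.391·log₂(1.4259) = 0.20014
  (1,b): 0.213·log₂(0.6459) = -0.13433
Sum = 0.1780 bits.

0.1780 bits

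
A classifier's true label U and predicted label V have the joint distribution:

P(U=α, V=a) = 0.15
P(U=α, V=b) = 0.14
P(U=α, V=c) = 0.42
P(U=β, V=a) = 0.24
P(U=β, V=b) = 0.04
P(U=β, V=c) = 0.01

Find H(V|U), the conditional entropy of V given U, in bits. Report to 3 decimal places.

1.211 bits

Marginals: p(U) = (0.7100, 0.2900), p(V) = (0.3900, 0.1800, 0.4300).
H(V|U) = Σ p(U) · H(V|U=·).
  U=α: p=0.7100, H(V|U=α) = 1.3838
  U=β: p=0.2900, H(V|U=β) = 0.7877
Weighted sum = 1.211 bits.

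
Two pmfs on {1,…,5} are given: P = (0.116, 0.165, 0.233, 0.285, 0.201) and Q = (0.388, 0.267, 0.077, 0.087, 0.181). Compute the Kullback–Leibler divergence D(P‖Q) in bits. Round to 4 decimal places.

0.5738 bits

D(P‖Q) = Σ p·log₂(p/q).
  0.116·log₂(0.116/0.388) = -0.20206
  0.165·log₂(0.165/0.267) = -0.11457
  0.233·log₂(0.233/0.077) = 0.37219
  0.285·log₂(0.285/0.087) = 0.48788
  0.201·log₂(0.201/0.181) = 0.03039
D(P‖Q) = 0.5738 bits.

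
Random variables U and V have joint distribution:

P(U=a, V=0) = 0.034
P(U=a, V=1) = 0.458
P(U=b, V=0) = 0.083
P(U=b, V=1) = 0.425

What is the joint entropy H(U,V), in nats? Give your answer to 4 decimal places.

H(U,V) = −Σ p(x,y)·ln p(x,y) over all 4 cells.
  cell (a,0): −0.034·ln0.034 = 0.11497
  cell (a,1): −0.458·ln0.458 = 0.35765
  cell (b,0): −0.083·ln0.083 = 0.20658
  cell (b,1): −0.425·ln0.425 = 0.36366
Sum = 1.0429 nats.

1.0429 nats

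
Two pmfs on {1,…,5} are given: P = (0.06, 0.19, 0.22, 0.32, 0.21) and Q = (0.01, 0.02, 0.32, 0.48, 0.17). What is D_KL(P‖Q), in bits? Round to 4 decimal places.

0.5301 bits

D(P‖Q) = Σ p·log₂(p/q).
  0.06·log₂(0.06/0.01) = 0.15510
  0.19·log₂(0.19/0.02) = 0.61711
  0.22·log₂(0.22/0.32) = -0.11893
  0.32·log₂(0.32/0.48) = -0.18719
  0.21·log₂(0.21/0.17) = 0.06402
D(P‖Q) = 0.5301 bits.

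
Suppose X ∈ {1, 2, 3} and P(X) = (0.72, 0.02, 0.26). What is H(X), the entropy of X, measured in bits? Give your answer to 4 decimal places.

H(X) = −Σ p·log₂ p.
  −(0.72)·log₂(0.72) = 0.34123
  −(0.02)·log₂(0.02) = 0.11288
  −(0.26)·log₂(0.26) = 0.50529
Sum: 0.34123 + 0.11288 + 0.50529 = 0.9594 bits.

0.9594 bits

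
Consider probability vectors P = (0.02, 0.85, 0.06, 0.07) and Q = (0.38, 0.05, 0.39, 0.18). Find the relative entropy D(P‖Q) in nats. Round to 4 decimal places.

2.1709 nats

D(P‖Q) = Σ p·ln(p/q).
  0.02·ln(0.02/0.38) = -0.05889
  0.85·ln(0.85/0.05) = 2.40823
  0.06·ln(0.06/0.39) = -0.11231
  0.07·ln(0.07/0.18) = -0.06611
D(P‖Q) = 2.1709 nats.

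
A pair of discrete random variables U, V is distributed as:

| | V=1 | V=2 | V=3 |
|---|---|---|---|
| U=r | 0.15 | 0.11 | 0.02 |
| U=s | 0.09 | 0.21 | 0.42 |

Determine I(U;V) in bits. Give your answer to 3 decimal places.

0.212 bits

Marginals: p(U) = (0.2800, 0.7200), p(V) = (0.2400, 0.3200, 0.4400).
I(U;V) = Σ p(x,y)·log₂[p(x,y)/(p(x)p(y))].
  (r,1): 0.15·log₂(2.2321) = 0.1738
  (r,2): 0.11·log₂(1.2277) = 0.0326
  (r,3): 0.02·log₂(0.1623) = -0.0525
  (s,1): 0.09·log₂(0.5208) = -0.0847
  (s,2): 0.21·log₂(0.9115) = -0.0281
  (s,3): 0.42·log₂(1.3258) = 0.1709
Sum = 0.212 bits.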